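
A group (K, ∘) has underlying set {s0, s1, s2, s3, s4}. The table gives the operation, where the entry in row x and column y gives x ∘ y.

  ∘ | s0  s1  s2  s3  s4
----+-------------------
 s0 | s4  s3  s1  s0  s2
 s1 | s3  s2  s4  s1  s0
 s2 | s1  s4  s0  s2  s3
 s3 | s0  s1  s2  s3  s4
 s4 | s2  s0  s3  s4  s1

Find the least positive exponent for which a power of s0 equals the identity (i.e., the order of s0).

5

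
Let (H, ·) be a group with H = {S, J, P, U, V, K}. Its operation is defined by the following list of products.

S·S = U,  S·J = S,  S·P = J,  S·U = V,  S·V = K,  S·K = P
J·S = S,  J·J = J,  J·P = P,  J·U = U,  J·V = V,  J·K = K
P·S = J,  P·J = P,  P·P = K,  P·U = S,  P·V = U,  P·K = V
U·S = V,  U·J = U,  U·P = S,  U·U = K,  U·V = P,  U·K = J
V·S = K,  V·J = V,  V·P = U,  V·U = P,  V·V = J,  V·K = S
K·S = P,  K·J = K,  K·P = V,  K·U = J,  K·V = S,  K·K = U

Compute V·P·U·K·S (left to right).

V

V·P = U
U·U = K
K·K = U
U·S = V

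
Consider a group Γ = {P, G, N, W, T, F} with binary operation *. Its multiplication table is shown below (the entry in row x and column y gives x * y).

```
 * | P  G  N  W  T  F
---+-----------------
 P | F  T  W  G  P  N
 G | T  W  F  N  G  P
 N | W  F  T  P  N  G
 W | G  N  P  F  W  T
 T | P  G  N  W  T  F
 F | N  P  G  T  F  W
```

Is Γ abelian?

Yes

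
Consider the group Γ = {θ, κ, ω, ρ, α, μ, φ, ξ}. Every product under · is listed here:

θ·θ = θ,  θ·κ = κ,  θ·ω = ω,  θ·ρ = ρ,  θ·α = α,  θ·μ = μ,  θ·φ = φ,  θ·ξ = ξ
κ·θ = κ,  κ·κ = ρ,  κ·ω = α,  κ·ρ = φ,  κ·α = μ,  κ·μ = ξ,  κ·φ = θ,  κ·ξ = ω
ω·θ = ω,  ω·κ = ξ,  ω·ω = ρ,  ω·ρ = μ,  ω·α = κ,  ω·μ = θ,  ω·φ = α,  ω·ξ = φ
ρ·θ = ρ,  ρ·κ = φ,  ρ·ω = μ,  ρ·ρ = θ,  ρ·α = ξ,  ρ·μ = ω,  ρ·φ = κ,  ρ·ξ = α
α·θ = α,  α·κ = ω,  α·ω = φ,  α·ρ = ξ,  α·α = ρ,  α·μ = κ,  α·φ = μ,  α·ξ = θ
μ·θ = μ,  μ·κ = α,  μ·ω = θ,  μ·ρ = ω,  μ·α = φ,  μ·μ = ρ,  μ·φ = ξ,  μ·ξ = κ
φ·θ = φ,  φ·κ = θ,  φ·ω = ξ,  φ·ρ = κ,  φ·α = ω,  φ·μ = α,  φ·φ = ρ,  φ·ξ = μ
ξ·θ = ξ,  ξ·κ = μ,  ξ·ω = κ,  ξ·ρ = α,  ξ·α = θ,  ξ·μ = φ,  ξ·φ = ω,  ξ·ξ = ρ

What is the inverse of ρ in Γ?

ρ

First locate the identity: row θ matches the header, so θ is the identity.
Scan row ρ for θ: ρ·ρ = θ. Hence ρ^(-1) = ρ.
(Structurally, Γ here is isomorphic to the quaternion group Q_8.)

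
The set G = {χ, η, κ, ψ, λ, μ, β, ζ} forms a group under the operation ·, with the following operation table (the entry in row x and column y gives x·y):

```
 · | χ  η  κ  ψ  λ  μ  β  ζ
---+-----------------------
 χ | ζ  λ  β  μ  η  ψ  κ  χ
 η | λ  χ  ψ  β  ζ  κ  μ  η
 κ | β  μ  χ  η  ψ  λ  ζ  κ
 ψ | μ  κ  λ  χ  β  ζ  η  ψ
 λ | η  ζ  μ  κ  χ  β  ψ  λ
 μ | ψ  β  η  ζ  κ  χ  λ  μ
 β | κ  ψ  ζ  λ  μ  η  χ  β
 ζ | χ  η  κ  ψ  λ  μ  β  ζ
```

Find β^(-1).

κ

First locate the identity: row ζ matches the header, so ζ is the identity.
Scan row β for ζ: β·κ = ζ. Hence β^(-1) = κ.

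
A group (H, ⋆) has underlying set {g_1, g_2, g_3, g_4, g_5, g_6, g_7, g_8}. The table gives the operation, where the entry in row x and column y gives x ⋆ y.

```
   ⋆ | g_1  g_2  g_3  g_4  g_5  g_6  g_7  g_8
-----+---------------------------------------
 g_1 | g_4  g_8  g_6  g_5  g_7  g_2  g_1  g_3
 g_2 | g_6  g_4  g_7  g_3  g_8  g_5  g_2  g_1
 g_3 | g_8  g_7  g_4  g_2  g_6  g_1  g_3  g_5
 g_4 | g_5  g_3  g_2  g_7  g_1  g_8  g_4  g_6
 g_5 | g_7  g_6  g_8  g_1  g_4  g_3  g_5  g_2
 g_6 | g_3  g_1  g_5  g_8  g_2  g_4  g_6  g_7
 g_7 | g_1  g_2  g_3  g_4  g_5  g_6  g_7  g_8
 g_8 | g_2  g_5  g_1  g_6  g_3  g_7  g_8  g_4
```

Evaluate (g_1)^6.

g_1^1 = g_1
g_1^2 = g_1 ⋆ g_1 = g_4
g_1^3 = g_4 ⋆ g_1 = g_5
g_1^4 = g_5 ⋆ g_1 = g_7
g_1^5 = g_7 ⋆ g_1 = g_1
g_1^6 = g_1 ⋆ g_1 = g_4

g_4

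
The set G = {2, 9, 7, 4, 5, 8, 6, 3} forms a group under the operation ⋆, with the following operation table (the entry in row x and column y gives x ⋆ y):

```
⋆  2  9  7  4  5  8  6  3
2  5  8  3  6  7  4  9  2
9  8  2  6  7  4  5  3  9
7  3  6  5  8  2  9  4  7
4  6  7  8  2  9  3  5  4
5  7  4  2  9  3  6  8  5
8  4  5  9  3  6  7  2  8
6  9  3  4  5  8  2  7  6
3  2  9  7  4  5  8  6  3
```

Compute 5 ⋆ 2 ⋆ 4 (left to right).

5 ⋆ 2 = 7
7 ⋆ 4 = 8
(Structurally, G here is isomorphic to the cyclic group Z_8.)

8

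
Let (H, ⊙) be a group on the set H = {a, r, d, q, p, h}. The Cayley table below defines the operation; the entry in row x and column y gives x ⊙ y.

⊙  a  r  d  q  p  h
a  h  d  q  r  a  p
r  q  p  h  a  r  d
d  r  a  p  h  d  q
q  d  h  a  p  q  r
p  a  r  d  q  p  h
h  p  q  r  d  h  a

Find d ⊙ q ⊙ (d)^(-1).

The identity is p. In row d, the entry p sits in column d, so d^(-1) = d.
d ⊙ q = h
h ⊙ d = r
(Structurally, H here is isomorphic to the symmetric group S_3.)

r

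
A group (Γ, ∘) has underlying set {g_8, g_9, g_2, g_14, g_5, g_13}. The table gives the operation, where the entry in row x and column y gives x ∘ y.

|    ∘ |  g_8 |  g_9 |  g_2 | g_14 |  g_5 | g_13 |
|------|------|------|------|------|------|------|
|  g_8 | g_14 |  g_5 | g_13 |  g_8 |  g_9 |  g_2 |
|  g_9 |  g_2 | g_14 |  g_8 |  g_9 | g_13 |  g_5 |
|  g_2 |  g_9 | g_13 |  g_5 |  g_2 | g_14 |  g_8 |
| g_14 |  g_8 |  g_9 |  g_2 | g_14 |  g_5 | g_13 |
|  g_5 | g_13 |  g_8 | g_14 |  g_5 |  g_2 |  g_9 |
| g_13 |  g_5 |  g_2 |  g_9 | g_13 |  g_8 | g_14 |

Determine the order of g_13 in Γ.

2

The identity element is g_14 (its row matches the header).
g_13^1 = g_13
g_13^2 = g_13 ∘ g_13 = g_14
The first power of g_13 equal to the identity is g_13^2, so ord(g_13) = 2.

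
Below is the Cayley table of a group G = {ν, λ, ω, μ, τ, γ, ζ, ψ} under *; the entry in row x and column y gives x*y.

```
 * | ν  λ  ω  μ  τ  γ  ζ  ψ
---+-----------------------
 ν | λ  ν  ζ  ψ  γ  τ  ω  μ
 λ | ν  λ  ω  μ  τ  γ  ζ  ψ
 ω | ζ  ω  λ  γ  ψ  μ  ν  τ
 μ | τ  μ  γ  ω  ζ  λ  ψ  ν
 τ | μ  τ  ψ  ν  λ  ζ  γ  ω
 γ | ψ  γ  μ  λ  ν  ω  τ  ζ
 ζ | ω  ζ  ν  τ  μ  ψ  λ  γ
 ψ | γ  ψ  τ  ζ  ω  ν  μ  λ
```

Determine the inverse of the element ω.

First locate the identity: row λ matches the header, so λ is the identity.
Scan row ω for λ: ω*ω = λ. Hence ω^(-1) = ω.

ω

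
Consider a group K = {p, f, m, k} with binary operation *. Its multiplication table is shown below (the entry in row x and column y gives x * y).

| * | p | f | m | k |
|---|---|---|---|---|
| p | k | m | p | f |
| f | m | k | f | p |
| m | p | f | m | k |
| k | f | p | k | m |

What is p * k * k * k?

f

p * k = f
f * k = p
p * k = f
(Structurally, K here is isomorphic to the cyclic group Z_4.)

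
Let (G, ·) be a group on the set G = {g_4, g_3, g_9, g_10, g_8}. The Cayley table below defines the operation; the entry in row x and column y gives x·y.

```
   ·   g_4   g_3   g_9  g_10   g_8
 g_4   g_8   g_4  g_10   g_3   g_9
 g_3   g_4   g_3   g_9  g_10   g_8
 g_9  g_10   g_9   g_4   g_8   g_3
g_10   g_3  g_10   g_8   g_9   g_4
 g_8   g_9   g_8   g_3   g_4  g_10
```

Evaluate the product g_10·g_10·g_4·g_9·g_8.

g_10·g_10 = g_9
g_9·g_4 = g_10
g_10·g_9 = g_8
g_8·g_8 = g_10

g_10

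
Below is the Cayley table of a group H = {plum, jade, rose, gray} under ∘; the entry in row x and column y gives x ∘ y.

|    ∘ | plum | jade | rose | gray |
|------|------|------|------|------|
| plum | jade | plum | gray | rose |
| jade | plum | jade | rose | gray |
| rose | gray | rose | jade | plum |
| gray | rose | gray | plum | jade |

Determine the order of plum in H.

2

The identity element is jade (its row matches the header).
plum^1 = plum
plum^2 = plum ∘ plum = jade
The first power of plum equal to the identity is plum^2, so ord(plum) = 2.
(Structurally, H here is isomorphic to the Klein four-group V_4.)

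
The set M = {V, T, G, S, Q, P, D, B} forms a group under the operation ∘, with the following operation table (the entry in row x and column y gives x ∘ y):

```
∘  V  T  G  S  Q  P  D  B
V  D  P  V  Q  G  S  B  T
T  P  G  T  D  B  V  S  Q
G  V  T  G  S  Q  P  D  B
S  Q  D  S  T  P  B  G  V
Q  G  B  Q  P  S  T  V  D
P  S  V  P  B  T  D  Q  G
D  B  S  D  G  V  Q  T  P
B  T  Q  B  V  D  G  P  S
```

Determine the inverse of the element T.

T

First locate the identity: row G matches the header, so G is the identity.
Scan row T for G: T ∘ T = G. Hence T^(-1) = T.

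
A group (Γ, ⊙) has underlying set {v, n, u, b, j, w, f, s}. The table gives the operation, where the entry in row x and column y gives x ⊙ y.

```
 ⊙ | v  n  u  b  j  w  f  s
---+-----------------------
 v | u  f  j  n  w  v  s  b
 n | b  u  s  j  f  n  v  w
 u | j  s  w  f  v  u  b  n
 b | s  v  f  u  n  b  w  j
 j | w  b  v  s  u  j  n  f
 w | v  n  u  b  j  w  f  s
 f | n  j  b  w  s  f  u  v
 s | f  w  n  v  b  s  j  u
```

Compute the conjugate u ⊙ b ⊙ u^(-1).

b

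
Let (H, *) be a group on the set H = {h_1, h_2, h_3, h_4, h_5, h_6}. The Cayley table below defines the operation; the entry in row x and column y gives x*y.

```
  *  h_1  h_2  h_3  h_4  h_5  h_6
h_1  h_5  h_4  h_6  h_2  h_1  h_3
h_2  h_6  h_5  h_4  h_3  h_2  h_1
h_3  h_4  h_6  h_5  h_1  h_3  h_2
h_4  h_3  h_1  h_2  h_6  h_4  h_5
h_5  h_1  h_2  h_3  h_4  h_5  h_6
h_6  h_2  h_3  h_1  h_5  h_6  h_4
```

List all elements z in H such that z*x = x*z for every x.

An element z is central iff its row equals its column in the table.
For h_4: h_4*h_2 = h_1 ≠ h_3 = h_2*h_4, so h_4 ∉ Z.
Checking each element this way leaves Z(H) = {h_5}.

{h_5}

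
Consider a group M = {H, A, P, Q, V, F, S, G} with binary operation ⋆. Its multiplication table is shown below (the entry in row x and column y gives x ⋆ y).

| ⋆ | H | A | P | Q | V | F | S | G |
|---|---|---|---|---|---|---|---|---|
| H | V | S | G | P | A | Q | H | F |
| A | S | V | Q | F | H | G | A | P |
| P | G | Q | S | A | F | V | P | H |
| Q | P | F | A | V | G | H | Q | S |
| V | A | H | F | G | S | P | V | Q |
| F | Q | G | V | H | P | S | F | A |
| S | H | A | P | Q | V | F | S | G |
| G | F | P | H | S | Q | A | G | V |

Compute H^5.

H^1 = H
H^2 = H ⋆ H = V
H^3 = V ⋆ H = A
H^4 = A ⋆ H = S
H^5 = S ⋆ H = H

H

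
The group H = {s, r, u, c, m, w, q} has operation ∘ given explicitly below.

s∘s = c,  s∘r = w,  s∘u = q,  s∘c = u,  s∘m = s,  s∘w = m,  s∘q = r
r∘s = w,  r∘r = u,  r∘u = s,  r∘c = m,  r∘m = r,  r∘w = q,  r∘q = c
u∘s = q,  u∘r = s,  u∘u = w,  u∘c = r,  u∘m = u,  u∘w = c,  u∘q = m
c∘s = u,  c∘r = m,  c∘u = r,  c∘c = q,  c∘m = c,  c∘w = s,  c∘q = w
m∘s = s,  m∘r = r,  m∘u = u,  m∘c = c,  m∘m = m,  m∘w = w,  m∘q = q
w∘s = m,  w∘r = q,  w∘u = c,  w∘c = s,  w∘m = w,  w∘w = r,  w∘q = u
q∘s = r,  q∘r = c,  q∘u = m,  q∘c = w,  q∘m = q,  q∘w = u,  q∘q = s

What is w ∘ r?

q

Read row w, column r: w ∘ r = q.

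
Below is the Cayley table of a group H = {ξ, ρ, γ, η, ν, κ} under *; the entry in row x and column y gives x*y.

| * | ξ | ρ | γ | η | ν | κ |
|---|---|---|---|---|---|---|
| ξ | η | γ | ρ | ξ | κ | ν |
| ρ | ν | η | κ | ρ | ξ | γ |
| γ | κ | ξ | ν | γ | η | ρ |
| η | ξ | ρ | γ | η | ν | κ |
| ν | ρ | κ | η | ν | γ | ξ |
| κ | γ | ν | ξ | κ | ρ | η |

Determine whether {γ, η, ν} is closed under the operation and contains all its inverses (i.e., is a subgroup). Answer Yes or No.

{γ, η, ν} contains the identity η.
Checking products: every product of two elements of {γ, η, ν} (read from the table) lies in {γ, η, ν}, so the set is closed.
In a finite group, a nonempty closed subset is a subgroup. So {γ, η, ν} ≤ H.

Yes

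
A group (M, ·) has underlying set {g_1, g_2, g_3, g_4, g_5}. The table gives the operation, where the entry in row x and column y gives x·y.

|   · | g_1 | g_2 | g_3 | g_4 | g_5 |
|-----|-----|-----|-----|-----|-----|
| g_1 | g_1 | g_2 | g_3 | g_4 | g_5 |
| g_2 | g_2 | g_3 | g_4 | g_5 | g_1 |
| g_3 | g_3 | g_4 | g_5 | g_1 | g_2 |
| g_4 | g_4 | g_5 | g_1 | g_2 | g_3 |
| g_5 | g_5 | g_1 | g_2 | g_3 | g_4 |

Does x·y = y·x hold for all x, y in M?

Yes

Check whether the table is symmetric across its main diagonal.
Every entry (row x, col y) equals the entry (row y, col x), so M is abelian.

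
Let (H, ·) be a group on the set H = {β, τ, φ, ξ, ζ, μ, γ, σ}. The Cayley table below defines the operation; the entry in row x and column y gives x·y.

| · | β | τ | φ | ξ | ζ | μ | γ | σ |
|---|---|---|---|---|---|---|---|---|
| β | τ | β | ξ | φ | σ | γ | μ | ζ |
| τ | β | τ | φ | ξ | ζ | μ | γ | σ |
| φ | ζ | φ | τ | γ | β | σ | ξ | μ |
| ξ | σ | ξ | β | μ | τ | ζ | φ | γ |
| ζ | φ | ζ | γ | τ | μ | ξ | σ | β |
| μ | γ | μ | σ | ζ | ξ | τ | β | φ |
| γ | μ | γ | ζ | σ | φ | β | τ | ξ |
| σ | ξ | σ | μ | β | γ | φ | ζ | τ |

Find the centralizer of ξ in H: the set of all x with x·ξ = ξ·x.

Compare row ξ with column ξ entry by entry.
ζ·ξ = τ = ξ·ζ, so ζ commutes with ξ.
γ·ξ = σ but ξ·γ = φ, so γ does not.
Collecting the elements that commute with ξ: C(ξ) = {ζ, μ, ξ, τ}.
(Structurally, H here is isomorphic to the dihedral group D_4.)

{ζ, μ, ξ, τ}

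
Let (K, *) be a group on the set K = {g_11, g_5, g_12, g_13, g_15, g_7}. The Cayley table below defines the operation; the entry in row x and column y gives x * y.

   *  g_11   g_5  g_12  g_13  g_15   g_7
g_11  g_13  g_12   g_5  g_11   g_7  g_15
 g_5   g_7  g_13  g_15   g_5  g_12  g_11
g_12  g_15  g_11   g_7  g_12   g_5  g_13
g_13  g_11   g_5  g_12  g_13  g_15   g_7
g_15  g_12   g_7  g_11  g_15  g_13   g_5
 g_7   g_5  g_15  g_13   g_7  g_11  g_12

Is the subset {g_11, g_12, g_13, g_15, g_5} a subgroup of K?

g_12 * g_12 = g_7, which is not in {g_11, g_12, g_13, g_15, g_5}.
The subset is not closed under *, so it is not a subgroup.
(Structurally, K here is isomorphic to the symmetric group S_3.)

No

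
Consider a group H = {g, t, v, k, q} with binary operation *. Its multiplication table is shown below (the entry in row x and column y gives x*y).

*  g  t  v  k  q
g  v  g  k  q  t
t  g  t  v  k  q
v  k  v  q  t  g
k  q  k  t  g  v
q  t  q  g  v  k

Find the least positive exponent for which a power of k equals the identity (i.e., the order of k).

The identity element is t (its row matches the header).
k^1 = k
k^2 = k*k = g
k^3 = g*k = q
k^4 = q*k = v
k^5 = v*k = t
The first power of k equal to the identity is k^5, so ord(k) = 5.

5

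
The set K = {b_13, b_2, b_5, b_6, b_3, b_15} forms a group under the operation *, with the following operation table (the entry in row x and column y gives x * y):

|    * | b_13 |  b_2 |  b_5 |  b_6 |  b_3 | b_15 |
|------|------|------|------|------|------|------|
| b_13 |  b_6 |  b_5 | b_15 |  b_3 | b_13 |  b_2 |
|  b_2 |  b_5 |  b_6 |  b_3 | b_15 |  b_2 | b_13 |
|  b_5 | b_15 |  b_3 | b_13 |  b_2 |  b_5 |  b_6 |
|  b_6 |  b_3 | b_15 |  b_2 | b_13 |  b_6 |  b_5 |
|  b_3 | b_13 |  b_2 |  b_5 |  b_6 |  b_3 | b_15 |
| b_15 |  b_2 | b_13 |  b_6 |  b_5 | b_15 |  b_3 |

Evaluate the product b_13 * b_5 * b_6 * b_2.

b_13 * b_5 = b_15
b_15 * b_6 = b_5
b_5 * b_2 = b_3

b_3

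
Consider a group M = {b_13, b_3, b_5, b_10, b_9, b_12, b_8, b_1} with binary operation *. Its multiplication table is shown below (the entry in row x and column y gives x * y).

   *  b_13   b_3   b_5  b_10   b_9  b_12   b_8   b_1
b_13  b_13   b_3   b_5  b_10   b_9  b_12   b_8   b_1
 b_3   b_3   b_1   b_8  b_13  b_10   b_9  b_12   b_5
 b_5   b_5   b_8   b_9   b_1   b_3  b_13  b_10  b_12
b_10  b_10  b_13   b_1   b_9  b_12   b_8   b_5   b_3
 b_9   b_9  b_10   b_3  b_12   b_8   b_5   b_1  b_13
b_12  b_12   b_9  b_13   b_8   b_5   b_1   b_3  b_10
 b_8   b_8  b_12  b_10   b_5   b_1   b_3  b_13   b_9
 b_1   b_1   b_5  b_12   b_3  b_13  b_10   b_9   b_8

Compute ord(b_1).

The identity element is b_13 (its row matches the header).
b_1^1 = b_1
b_1^2 = b_1 * b_1 = b_8
b_1^3 = b_8 * b_1 = b_9
b_1^4 = b_9 * b_1 = b_13
The first power of b_1 equal to the identity is b_1^4, so ord(b_1) = 4.
(Structurally, M here is isomorphic to the cyclic group Z_8.)

4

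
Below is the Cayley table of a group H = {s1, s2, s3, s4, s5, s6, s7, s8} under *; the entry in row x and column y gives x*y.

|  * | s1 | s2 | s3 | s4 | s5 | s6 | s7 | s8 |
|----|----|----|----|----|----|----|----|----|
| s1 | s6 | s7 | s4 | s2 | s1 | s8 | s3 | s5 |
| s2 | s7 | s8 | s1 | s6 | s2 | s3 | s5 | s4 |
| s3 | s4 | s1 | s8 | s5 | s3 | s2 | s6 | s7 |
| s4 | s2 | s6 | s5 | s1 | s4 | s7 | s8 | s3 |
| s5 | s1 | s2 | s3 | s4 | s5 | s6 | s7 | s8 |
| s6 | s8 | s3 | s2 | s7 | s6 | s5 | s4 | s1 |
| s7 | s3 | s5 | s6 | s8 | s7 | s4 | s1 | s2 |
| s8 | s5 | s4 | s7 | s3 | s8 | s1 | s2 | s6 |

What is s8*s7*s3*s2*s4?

s8*s7 = s2
s2*s3 = s1
s1*s2 = s7
s7*s4 = s8

s8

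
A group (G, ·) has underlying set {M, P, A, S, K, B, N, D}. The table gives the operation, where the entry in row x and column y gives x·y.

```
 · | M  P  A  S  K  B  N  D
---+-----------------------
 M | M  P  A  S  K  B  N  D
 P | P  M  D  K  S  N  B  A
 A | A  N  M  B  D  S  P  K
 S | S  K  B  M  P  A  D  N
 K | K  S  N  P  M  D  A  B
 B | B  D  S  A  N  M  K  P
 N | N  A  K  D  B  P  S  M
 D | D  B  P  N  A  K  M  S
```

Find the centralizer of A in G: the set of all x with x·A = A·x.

Compare row A with column A entry by entry.
B·A = S = A·B, so B commutes with A.
D·A = P but A·D = K, so D does not.
Collecting the elements that commute with A: C(A) = {A, B, M, S}.

{A, B, M, S}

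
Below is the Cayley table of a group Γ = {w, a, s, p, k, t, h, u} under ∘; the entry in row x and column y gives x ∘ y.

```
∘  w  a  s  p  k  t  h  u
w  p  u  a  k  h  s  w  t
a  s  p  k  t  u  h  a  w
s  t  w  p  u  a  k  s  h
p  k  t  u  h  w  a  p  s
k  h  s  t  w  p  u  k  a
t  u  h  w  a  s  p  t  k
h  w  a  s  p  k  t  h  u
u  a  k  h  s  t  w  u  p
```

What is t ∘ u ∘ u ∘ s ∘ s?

t

t ∘ u = k
k ∘ u = a
a ∘ s = k
k ∘ s = t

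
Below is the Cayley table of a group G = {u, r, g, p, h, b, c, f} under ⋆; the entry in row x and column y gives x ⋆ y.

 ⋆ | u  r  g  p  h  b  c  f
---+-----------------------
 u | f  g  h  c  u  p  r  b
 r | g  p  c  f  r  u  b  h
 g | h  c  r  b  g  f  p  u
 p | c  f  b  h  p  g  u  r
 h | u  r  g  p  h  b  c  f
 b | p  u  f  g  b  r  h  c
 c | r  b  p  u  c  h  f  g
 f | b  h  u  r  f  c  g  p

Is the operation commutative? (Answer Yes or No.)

Check whether the table is symmetric across its main diagonal.
Every entry (row x, col y) equals the entry (row y, col x), so G is abelian.
(In fact G ≅ the cyclic group Z_8.)

Yes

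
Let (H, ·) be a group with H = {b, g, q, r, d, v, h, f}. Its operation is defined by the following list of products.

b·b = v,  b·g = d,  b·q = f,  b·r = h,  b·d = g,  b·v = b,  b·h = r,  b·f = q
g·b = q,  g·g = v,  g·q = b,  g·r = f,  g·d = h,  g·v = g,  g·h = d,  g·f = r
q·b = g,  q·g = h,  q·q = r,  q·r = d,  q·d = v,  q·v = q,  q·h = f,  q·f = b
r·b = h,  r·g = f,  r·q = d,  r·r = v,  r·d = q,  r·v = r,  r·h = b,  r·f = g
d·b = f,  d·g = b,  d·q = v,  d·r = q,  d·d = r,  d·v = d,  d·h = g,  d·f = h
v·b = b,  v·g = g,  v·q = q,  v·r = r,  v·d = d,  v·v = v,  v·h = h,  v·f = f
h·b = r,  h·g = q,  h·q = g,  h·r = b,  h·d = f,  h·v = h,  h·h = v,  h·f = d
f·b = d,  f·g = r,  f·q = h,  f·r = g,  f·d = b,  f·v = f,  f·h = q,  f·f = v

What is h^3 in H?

h^1 = h
h^2 = h·h = v
h^3 = v·h = h

h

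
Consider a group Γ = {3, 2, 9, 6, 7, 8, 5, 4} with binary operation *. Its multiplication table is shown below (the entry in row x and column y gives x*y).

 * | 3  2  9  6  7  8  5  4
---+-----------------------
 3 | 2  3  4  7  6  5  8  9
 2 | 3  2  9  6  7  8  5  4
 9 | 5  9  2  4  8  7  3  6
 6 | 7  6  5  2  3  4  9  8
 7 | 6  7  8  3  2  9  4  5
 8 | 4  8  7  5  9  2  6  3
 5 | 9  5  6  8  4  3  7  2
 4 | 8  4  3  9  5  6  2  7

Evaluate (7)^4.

2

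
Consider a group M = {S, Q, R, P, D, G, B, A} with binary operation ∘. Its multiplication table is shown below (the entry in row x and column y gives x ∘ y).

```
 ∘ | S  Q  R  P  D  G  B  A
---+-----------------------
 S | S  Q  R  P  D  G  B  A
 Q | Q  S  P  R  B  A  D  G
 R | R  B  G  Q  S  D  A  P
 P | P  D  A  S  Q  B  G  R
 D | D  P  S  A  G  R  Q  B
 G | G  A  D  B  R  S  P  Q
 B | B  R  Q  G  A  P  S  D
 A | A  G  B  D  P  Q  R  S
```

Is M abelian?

R ∘ P = Q but P ∘ R = A.
Since R and P do not commute, M is not abelian.

No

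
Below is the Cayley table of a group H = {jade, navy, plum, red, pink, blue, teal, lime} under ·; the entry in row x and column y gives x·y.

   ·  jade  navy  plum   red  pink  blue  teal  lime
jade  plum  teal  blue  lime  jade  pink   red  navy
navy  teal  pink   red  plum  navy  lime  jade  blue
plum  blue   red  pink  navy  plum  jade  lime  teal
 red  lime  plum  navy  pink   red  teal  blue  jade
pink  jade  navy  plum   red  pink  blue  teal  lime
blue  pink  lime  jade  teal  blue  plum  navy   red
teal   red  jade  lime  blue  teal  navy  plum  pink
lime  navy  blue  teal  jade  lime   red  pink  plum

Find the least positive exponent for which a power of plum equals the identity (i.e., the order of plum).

2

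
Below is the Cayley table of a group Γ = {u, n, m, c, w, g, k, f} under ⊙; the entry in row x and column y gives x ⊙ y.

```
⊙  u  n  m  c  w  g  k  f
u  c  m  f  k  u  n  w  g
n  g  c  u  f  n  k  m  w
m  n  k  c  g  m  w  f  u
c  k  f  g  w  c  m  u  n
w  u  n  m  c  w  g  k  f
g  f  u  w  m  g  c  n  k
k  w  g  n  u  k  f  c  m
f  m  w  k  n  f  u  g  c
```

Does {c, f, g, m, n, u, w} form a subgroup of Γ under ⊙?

c ⊙ u = k, which is not in {c, f, g, m, n, u, w}.
The subset is not closed under ⊙, so it is not a subgroup.
(Structurally, Γ here is isomorphic to the quaternion group Q_8.)

No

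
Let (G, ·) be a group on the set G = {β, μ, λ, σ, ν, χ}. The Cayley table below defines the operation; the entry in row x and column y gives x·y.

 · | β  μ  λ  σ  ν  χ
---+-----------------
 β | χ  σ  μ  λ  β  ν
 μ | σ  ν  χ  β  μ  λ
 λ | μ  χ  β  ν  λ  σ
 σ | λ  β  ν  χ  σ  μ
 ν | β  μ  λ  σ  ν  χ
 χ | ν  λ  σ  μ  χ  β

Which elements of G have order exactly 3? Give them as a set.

{β, χ}

Identity is ν. Compute the order of each non-identity element by repeated multiplication:
  β: β → χ → ν  (order 3)
  μ: μ → ν  (order 2)
  λ: λ → β → μ → χ → σ → ν  (order 6)
  σ: σ → χ → μ → β → λ → ν  (order 6)
  χ: χ → β → ν  (order 3)
Elements of order 3: {β, χ}.
(Structurally, G here is isomorphic to the cyclic group Z_6.)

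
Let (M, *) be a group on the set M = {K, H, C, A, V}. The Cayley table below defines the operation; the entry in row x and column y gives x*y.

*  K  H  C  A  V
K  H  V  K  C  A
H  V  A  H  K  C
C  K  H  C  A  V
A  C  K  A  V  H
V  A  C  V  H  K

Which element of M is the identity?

The identity e satisfies e*x = x for all x, so its row in the table reproduces the column headers.
Row C reads: K, H, C, A, V — exactly the header order. So C is the identity.
(Structurally, M here is isomorphic to the cyclic group Z_5.)

C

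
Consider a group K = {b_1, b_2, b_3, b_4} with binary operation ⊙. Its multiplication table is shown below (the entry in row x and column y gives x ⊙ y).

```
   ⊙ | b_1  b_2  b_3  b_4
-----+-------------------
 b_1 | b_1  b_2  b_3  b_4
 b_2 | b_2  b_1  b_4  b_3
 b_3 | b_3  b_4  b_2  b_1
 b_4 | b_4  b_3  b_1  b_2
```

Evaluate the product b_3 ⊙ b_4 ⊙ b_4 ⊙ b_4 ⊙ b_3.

b_3 ⊙ b_4 = b_1
b_1 ⊙ b_4 = b_4
b_4 ⊙ b_4 = b_2
b_2 ⊙ b_3 = b_4
(Structurally, K here is isomorphic to the cyclic group Z_4.)

b_4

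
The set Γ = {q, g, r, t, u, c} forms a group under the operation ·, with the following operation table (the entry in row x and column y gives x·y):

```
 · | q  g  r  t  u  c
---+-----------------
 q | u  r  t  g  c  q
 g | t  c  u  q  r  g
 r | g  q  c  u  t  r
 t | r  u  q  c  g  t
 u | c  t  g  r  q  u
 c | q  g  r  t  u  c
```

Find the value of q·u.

c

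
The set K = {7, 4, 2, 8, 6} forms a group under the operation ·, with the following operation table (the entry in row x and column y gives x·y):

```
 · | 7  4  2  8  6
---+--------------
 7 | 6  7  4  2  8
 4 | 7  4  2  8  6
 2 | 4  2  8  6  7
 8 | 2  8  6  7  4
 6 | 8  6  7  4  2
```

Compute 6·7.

Read row 6, column 7: 6·7 = 8.

8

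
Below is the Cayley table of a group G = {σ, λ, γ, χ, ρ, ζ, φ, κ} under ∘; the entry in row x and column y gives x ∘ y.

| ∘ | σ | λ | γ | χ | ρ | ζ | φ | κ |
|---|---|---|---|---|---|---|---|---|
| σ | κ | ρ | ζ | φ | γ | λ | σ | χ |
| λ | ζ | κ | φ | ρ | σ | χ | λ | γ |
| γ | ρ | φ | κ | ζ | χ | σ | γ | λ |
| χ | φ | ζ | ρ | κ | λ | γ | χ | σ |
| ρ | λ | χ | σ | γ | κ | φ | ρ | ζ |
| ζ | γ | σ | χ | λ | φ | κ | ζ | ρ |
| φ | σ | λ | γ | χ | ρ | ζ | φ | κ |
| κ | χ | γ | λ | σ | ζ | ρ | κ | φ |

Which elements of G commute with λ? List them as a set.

{γ, κ, λ, φ}

Compare row λ with column λ entry by entry.
γ ∘ λ = φ = λ ∘ γ, so γ commutes with λ.
ρ ∘ λ = χ but λ ∘ ρ = σ, so ρ does not.
Collecting the elements that commute with λ: C(λ) = {γ, κ, λ, φ}.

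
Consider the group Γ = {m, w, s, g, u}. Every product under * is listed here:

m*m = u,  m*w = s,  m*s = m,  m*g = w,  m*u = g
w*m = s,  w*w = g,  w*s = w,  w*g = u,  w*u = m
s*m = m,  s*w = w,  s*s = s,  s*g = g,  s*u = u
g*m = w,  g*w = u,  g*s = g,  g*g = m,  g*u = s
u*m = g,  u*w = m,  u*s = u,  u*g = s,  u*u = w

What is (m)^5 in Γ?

m^1 = m
m^2 = m*m = u
m^3 = u*m = g
m^4 = g*m = w
m^5 = w*m = s
(Structurally, Γ here is isomorphic to the cyclic group Z_5.)

s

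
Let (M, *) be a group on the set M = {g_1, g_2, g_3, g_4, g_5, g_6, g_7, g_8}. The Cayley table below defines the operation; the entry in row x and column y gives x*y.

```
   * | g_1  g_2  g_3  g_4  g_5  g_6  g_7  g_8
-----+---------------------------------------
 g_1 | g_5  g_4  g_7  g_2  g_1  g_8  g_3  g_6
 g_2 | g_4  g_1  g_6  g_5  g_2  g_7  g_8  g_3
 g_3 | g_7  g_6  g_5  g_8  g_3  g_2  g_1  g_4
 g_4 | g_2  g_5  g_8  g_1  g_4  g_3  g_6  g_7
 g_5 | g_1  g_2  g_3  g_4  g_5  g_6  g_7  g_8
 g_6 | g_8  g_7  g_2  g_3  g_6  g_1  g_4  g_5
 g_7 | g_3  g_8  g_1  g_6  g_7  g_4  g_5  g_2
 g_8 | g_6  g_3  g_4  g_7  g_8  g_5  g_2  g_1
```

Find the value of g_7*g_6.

g_4

Read row g_7, column g_6: g_7*g_6 = g_4.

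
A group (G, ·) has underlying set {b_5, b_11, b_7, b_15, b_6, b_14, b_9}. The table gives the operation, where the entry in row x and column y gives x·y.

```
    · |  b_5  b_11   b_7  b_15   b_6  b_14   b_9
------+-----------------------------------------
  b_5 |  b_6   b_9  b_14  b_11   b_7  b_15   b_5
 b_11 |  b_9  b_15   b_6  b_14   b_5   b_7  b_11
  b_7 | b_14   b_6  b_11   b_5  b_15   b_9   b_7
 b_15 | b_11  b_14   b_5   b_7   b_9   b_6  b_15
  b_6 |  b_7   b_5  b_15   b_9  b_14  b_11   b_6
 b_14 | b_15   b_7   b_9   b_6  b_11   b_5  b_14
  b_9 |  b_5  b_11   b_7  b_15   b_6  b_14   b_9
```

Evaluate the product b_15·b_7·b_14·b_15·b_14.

b_9

b_15·b_7 = b_5
b_5·b_14 = b_15
b_15·b_15 = b_7
b_7·b_14 = b_9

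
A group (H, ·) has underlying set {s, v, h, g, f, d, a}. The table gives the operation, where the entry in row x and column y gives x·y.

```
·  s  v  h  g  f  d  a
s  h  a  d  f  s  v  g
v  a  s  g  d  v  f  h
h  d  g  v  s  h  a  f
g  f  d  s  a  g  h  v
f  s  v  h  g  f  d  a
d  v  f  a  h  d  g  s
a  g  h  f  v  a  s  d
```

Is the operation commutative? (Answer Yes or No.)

Yes

Check whether the table is symmetric across its main diagonal.
Every entry (row x, col y) equals the entry (row y, col x), so H is abelian.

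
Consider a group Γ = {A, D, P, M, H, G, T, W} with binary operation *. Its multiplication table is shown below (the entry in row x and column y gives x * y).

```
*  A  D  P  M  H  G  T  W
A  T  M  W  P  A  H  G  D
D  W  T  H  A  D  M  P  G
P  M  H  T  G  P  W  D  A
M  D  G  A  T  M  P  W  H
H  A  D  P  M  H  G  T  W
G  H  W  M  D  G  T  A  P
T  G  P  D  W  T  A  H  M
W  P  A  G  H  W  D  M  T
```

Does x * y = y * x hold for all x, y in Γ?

G * P = M but P * G = W.
Since G and P do not commute, Γ is not abelian.

No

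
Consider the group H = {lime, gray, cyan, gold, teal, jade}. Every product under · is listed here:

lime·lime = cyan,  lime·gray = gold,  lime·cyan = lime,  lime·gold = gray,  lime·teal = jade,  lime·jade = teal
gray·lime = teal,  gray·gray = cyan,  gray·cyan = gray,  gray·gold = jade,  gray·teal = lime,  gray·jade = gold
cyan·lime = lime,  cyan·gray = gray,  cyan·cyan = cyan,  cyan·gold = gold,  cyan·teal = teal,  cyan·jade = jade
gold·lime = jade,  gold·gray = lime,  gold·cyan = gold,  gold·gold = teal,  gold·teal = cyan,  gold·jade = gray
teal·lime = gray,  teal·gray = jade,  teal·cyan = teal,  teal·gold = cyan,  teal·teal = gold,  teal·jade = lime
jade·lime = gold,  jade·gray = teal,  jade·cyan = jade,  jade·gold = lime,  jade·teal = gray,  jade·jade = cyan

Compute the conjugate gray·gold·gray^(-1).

teal

The identity is cyan. In row gray, the entry cyan sits in column gray, so gray^(-1) = gray.
gray·gold = jade
jade·gray = teal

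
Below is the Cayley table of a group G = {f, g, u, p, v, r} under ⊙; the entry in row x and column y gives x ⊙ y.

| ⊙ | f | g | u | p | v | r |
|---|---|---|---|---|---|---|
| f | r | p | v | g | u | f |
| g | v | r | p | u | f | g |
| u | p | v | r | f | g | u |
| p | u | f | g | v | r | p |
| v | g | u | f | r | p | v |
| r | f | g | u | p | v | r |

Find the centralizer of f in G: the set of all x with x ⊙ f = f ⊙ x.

{f, r}

Compare row f with column f entry by entry.
p ⊙ f = u but f ⊙ p = g, so p does not.
Collecting the elements that commute with f: C(f) = {f, r}.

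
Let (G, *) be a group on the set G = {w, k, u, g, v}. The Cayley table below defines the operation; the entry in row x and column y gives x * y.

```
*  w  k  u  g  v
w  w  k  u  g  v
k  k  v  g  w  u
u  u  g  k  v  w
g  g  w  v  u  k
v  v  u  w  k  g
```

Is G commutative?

Yes

Check whether the table is symmetric across its main diagonal.
Every entry (row x, col y) equals the entry (row y, col x), so G is abelian.
(In fact G ≅ the cyclic group Z_5.)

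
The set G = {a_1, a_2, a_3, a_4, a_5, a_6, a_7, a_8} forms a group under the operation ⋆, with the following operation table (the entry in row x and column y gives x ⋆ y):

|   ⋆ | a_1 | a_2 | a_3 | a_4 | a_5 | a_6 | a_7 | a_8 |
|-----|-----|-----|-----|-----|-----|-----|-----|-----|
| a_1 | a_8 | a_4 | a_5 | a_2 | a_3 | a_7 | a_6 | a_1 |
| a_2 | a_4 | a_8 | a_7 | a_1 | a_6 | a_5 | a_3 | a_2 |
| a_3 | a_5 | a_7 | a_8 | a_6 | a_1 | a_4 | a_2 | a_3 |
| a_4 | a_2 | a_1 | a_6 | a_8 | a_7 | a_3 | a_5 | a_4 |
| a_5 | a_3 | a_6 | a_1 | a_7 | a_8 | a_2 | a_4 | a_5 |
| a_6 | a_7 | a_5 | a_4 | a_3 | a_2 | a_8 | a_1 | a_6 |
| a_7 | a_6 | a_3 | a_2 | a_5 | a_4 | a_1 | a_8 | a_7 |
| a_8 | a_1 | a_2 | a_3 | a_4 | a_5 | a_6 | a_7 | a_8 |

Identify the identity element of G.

a_8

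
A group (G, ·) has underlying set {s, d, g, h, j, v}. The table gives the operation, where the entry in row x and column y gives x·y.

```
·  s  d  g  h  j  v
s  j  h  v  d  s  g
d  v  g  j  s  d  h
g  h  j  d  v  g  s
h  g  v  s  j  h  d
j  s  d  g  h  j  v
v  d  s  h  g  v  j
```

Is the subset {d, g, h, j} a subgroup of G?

No

d·h = s, which is not in {d, g, h, j}.
The subset is not closed under ·, so it is not a subgroup.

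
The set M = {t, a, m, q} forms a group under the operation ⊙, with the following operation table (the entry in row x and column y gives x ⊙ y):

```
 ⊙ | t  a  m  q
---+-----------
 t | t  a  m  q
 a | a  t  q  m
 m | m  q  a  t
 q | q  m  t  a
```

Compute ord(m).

4

The identity element is t (its row matches the header).
m^1 = m
m^2 = m ⊙ m = a
m^3 = a ⊙ m = q
m^4 = q ⊙ m = t
The first power of m equal to the identity is m^4, so ord(m) = 4.
(Structurally, M here is isomorphic to the cyclic group Z_4.)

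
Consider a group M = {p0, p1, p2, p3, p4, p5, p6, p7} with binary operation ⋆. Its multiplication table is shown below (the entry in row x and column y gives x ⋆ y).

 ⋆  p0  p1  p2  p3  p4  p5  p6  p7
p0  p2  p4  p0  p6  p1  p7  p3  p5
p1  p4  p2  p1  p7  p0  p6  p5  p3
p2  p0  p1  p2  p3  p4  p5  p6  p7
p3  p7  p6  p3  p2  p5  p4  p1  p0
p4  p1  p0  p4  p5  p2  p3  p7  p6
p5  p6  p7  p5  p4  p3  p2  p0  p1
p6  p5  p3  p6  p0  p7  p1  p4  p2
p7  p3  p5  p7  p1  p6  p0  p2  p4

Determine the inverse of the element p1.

p1

First locate the identity: row p2 matches the header, so p2 is the identity.
Scan row p1 for p2: p1 ⋆ p1 = p2. Hence p1^(-1) = p1.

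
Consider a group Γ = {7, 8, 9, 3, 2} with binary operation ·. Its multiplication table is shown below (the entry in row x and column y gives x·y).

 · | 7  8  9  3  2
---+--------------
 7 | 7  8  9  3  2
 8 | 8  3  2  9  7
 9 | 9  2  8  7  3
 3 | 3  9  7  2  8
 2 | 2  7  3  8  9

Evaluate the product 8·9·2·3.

8·9 = 2
2·2 = 9
9·3 = 7

7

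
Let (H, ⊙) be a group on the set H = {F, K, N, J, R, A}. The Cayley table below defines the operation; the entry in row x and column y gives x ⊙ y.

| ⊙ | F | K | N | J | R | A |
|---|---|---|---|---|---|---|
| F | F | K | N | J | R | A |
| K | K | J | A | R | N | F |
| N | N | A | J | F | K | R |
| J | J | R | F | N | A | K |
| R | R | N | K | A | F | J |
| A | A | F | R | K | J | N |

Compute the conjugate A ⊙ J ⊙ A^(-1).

J

The identity is F. In row A, the entry F sits in column K, so A^(-1) = K.
A ⊙ J = K
K ⊙ K = J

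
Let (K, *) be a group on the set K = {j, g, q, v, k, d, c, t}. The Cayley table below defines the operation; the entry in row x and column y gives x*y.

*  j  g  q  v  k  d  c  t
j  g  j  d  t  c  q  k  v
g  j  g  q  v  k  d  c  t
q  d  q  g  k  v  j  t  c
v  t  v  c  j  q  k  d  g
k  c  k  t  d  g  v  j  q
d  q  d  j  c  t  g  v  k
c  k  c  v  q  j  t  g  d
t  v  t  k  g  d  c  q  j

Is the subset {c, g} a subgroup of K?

{c, g} contains the identity g.
Checking products: every product of two elements of {c, g} (read from the table) lies in {c, g}, so the set is closed.
In a finite group, a nonempty closed subset is a subgroup. So {c, g} ≤ K.

Yes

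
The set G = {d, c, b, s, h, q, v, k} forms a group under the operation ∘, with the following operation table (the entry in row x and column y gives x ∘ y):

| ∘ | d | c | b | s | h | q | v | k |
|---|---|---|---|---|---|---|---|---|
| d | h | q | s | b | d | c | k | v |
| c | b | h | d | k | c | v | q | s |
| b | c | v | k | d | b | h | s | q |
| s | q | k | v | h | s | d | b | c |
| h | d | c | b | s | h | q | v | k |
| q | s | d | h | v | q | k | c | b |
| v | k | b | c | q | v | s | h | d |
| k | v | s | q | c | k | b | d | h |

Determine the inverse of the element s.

First locate the identity: row h matches the header, so h is the identity.
Scan row s for h: s ∘ s = h. Hence s^(-1) = s.

s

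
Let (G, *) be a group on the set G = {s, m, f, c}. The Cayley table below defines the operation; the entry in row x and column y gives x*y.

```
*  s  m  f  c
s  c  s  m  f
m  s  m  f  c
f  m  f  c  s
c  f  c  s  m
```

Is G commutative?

Yes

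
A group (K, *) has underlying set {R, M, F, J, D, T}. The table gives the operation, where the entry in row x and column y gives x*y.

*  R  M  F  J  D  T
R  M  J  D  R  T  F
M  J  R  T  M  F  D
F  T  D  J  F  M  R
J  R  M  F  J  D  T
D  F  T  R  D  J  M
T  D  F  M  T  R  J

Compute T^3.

T

T^1 = T
T^2 = T*T = J
T^3 = J*T = T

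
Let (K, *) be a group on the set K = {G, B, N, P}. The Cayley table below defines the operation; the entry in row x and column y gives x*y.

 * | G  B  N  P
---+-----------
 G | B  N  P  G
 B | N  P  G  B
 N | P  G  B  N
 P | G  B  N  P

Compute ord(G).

The identity element is P (its row matches the header).
G^1 = G
G^2 = G*G = B
G^3 = B*G = N
G^4 = N*G = P
The first power of G equal to the identity is G^4, so ord(G) = 4.
(Structurally, K here is isomorphic to the cyclic group Z_4.)

4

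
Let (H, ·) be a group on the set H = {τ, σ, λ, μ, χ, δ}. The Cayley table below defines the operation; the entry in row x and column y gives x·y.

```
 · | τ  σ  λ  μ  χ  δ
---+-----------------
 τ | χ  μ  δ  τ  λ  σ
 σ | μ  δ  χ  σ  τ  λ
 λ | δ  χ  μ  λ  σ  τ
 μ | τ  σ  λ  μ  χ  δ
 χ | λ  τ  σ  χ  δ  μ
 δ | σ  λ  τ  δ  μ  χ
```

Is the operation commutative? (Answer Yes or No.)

Check whether the table is symmetric across its main diagonal.
Every entry (row x, col y) equals the entry (row y, col x), so H is abelian.
(In fact H ≅ the cyclic group Z_6.)

Yes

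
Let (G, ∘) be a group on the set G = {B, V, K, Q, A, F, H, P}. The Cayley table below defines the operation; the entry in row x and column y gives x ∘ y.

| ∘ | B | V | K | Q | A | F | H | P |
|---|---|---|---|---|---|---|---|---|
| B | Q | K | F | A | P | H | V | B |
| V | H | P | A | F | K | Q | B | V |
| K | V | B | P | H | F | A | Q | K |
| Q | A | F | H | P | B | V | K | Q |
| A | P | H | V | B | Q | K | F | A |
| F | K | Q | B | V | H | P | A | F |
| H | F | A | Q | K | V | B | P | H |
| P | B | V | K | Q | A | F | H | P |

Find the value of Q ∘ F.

Read row Q, column F: Q ∘ F = V.

V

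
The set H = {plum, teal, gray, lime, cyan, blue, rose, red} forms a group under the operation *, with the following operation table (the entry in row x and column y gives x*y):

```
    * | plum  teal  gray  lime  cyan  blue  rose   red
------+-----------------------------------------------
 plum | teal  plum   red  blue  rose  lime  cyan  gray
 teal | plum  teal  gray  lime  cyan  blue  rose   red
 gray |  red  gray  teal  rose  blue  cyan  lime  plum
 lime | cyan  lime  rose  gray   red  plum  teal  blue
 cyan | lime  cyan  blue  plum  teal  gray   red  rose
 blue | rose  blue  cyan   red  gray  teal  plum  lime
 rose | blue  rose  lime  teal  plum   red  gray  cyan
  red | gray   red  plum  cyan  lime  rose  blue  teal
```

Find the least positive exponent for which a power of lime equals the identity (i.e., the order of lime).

The identity element is teal (its row matches the header).
lime^1 = lime
lime^2 = lime*lime = gray
lime^3 = gray*lime = rose
lime^4 = rose*lime = teal
The first power of lime equal to the identity is lime^4, so ord(lime) = 4.

4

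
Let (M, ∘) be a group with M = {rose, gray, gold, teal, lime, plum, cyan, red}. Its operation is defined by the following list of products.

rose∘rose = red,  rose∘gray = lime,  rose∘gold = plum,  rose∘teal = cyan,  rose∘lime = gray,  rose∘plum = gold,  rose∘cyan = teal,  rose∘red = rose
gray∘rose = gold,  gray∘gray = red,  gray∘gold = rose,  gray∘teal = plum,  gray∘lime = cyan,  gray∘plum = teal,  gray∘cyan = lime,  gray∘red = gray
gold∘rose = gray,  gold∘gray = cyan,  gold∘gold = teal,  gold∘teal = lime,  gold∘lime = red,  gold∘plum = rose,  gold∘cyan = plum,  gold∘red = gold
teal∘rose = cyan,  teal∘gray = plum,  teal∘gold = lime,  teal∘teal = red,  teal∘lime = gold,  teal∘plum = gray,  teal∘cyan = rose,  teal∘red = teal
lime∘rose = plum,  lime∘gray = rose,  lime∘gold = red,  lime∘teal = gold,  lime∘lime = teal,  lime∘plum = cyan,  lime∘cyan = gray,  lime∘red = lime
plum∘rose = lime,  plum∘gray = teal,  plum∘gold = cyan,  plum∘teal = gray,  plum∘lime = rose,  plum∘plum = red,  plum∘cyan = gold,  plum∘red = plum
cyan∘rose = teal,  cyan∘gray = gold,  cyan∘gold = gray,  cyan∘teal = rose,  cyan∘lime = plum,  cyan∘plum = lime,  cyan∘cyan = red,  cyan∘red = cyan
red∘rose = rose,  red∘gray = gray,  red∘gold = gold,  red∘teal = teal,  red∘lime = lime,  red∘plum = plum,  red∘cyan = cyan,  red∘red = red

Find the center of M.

An element z is central iff its row equals its column in the table.
For gold: gold ∘ plum = rose ≠ cyan = plum ∘ gold, so gold ∉ Z.
Checking each element this way leaves Z(M) = {red, teal}.

{red, teal}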